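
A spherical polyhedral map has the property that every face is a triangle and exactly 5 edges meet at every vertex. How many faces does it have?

20

Each face has 3 edges and each edge borders two faces, so 2E = 3F.
Each vertex has degree 5, so 5V = 2E and hence V = 3F/5.
Euler: V − E + F = 2 ⇒ (3F/5) − (3F/2) + F = 2.
Multiply by 10: (6 − 15 + 10)F = 20, i.e. 1F = 20.
So F = 20, E = 3·20/2 = 30, V = 3·20/5 = 12.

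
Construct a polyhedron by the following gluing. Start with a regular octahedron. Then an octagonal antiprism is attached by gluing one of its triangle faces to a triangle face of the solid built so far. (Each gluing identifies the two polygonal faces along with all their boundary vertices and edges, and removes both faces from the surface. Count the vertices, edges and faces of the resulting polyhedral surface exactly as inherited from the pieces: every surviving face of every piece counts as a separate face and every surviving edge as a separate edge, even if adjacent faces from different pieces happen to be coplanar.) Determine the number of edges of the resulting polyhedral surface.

A regular octahedron: V=6, E=12, F=8.
Attach an octagonal antiprism (V=16, E=32, F=18) along a 3-gon: merge 3 vertices and 3 edges, delete both glued faces → V=19, E=41, F=24.
Check: V − E + F = 19 − 41 + 24 = 2.

41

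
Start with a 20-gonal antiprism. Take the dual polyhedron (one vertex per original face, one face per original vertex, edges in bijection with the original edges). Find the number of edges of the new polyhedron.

80

The base solid has V = 40, E = 80, F = 42.
The dual swaps V and F and preserves E: V′ = F = 42, E′ = E = 80, F′ = V = 40.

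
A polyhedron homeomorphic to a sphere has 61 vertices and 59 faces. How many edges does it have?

118

Here V − E + F = 2.
E = V + F − (2) = 61 + 59 − (2) = 118.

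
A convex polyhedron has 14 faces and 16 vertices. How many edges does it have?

Here V − E + F = 2.
E = V + F − (2) = 16 + 14 − (2) = 28.

28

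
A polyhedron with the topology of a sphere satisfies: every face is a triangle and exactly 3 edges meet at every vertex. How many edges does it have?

6

Each face has 3 edges and each edge borders two faces, so 2E = 3F.
Each vertex has degree 3, so 3V = 2E and hence V = 3F/3.
Euler: V − E + F = 2 ⇒ (3F/3) − (3F/2) + F = 2.
Multiply by 6: (6 − 9 + 6)F = 12, i.e. 3F = 12.
So F = 4, E = 3·4/2 = 6, V = 3·4/3 = 4.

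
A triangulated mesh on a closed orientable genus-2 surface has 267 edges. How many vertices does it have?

χ = 2 − 2·2 = -2, and every face is a triangle so 3F = 2E.
F = 2E/3 = 178. Then V = -2 + E − F = -2 + 267 − 178 = 87.

87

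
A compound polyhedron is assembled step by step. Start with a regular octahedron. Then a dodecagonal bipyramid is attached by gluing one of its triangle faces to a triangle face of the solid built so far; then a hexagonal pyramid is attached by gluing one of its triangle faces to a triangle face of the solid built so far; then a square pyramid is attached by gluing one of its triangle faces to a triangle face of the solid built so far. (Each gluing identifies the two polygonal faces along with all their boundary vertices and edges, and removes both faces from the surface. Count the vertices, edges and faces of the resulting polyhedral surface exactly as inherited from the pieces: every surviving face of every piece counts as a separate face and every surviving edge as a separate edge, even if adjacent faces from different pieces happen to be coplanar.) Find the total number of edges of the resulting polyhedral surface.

59

A regular octahedron: V=6, E=12, F=8.
Attach a dodecagonal bipyramid (V=14, E=36, F=24) along a 3-gon: merge 3 vertices and 3 edges, delete both glued faces → V=17, E=45, F=30.
Attach a hexagonal pyramid (V=7, E=12, F=7) along a 3-gon: merge 3 vertices and 3 edges, delete both glued faces → V=21, E=54, F=35.
Attach a square pyramid (V=5, E=8, F=5) along a 3-gon: merge 3 vertices and 3 edges, delete both glued faces → V=23, E=59, F=38.
Check: V − E + F = 23 − 59 + 38 = 2.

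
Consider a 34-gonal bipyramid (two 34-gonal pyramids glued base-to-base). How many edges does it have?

102

A bipyramid over an n-gon has 2n triangular faces and n + 2 vertices: V = 34 + 2 = 36, E = 3·34 = 102, F = 2·34 = 68.
Check: V − E + F = 36 − 102 + 68 = 2.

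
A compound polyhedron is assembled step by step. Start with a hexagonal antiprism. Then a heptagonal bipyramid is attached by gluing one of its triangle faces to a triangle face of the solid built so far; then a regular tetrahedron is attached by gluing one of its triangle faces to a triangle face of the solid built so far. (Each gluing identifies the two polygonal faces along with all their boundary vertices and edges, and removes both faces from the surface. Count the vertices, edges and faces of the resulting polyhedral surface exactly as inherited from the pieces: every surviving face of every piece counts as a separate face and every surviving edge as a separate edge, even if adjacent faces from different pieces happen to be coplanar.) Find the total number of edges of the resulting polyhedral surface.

45

A hexagonal antiprism: V=12, E=24, F=14.
Attach a heptagonal bipyramid (V=9, E=21, F=14) along a 3-gon: merge 3 vertices and 3 edges, delete both glued faces → V=18, E=42, F=26.
Attach a regular tetrahedron (V=4, E=6, F=4) along a 3-gon: merge 3 vertices and 3 edges, delete both glued faces → V=19, E=45, F=28.
Check: V − E + F = 19 − 45 + 28 = 2.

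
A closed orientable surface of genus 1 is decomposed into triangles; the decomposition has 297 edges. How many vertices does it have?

χ = 2 − 2·1 = 0, and every face is a triangle so 3F = 2E.
F = 2E/3 = 198. Then V = 0 + E − F = 0 + 297 − 198 = 99.

99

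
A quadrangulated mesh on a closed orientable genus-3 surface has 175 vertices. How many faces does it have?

χ = 2 − 2·3 = -4, and every face is a square so 4F = 2E.
V − E + F = -4 with E = 4F/2 gives 175 − (4/2 − 1)·F = -4, so F = 179 and E = 358.

179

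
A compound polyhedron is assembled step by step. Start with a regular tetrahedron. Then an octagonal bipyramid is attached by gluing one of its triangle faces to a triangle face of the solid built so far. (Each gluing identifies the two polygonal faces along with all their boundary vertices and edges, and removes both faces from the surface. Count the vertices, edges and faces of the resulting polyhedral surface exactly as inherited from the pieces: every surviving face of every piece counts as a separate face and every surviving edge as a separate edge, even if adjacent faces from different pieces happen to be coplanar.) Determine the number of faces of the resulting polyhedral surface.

18

A regular tetrahedron: V=4, E=6, F=4.
Attach an octagonal bipyramid (V=10, E=24, F=16) along a 3-gon: merge 3 vertices and 3 edges, delete both glued faces → V=11, E=27, F=18.
Check: V − E + F = 11 − 27 + 18 = 2.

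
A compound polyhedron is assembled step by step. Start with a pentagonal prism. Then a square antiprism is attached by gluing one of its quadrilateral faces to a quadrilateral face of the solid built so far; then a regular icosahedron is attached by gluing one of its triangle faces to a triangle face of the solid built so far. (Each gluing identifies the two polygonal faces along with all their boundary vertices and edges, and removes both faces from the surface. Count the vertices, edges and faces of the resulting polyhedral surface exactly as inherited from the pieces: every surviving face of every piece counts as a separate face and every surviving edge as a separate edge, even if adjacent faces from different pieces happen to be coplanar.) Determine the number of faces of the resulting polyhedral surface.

A pentagonal prism: V=10, E=15, F=7.
Attach a square antiprism (V=8, E=16, F=10) along a 4-gon: merge 4 vertices and 4 edges, delete both glued faces → V=14, E=27, F=15.
Attach a regular icosahedron (V=12, E=30, F=20) along a 3-gon: merge 3 vertices and 3 edges, delete both glued faces → V=23, E=54, F=33.
Check: V − E + F = 23 − 54 + 33 = 2.

33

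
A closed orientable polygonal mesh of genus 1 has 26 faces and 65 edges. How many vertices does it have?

39

For a closed orientable surface of genus 1, χ = 2 − 2·1 = 0.
V = 0 + E − F = 0 + 65 − 26 = 39.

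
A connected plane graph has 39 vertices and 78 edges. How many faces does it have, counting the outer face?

Euler's formula for a connected plane graph: V − E + F = 2, so F = 2 − 39 + 78 = 41.

41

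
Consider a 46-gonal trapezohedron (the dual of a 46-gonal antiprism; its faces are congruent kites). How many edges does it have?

184

The n-trapezohedron (dual of the n-antiprism) has V = 2·46 + 2 = 94, E = 4·46 = 184, F = 2·46 = 92.
Check: V − E + F = 94 − 184 + 92 = 2.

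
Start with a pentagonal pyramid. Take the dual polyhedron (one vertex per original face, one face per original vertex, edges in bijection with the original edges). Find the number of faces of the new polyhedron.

6

The base solid has V = 6, E = 10, F = 6.
The dual swaps V and F and preserves E: V′ = F = 6, E′ = E = 10, F′ = V = 6.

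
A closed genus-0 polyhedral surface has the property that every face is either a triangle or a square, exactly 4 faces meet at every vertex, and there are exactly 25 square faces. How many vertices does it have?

Let x be the number of triangles; then F = 25 + x.
Edge–face incidences: 2E = 4·25 + 3·x = 100 + 3x.
Every vertex has degree 4, so 4V = 2E.
Euler: V − E + F = 2 ⇒ (2E)/4 − E + (25 + x) = 2.
Multiply by 8: 2·(2E) − 4·(2E) + 8·(25 + x) = 16, i.e. 200 + 8x − 2·(100 + 3x) = 16.
Collecting terms: 2x = 16, so x = 8.
Then 2E = 100 + 3·8 = 124, so E = 62, V = 2E/4 = 31, F = 25 + 8 = 33.

31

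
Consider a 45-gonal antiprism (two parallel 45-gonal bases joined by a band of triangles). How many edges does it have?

An antiprism on an n-gon has two n-gon caps and 2n triangles: V = 2·45 = 90, E = 4·45 = 180, F = 2·45 + 2 = 92.
Check: V − E + F = 90 − 180 + 92 = 2.

180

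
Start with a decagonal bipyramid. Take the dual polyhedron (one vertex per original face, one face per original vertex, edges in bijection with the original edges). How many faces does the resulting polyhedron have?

12

The base solid has V = 12, E = 30, F = 20.
The dual swaps V and F and preserves E: V′ = F = 20, E′ = E = 30, F′ = V = 12.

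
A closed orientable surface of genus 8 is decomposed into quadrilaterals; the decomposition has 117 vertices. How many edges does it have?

χ = 2 − 2·8 = -14, and every face is a square so 4F = 2E.
V − E + F = -14 with E = 4F/2 gives 117 − (4/2 − 1)·F = -14, so F = 131 and E = 262.

262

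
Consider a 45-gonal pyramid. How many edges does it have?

90

A pyramid on an n-gon base has one n-gon and n triangles: V = 45 + 1 = 46, E = 2·45 = 90, F = 45 + 1 = 46.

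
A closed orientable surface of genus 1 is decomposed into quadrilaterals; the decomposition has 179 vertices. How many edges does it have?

358

χ = 2 − 2·1 = 0, and every face is a square so 4F = 2E.
V − E + F = 0 with E = 4F/2 gives 179 − (4/2 − 1)·F = 0, so F = 179 and E = 358.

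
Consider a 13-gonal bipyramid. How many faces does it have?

A bipyramid over an n-gon has 2n triangular faces and n + 2 vertices: V = 13 + 2 = 15, E = 3·13 = 39, F = 2·13 = 26.

26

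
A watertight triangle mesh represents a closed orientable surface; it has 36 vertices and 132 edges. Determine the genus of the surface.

Every face is a triangle and each edge borders two faces, so 3F = 2·132, giving F = 88.
χ = V − E + F = 36 − 132 + 88 = -8.
For a closed orientable surface χ = 2 − 2g, so g = (2 − (-8))/2 = 5.

5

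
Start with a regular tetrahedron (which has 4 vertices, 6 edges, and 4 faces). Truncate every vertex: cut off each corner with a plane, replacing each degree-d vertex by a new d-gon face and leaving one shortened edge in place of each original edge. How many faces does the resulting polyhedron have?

8

Truncation replaces each original edge-end by a new vertex, so V′ = 2E = 12.
Each original edge survives, and each old vertex of degree d contributes d new edges; summing degrees gives Σd = 2E, so E′ = E + 2E = 3E = 18.
Each original face survives and each original vertex becomes one new face: F′ = F + V = 8.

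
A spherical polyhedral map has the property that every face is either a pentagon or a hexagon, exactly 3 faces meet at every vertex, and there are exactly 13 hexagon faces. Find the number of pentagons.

12

Let x be the number of pentagons; then F = 13 + x.
Edge–face incidences: 2E = 6·13 + 5·x = 78 + 5x.
Every vertex has degree 3, so 3V = 2E.
Euler: V − E + F = 2 ⇒ (2E)/3 − E + (13 + x) = 2.
Multiply by 6: 2·(2E) − 3·(2E) + 6·(13 + x) = 12, i.e. 78 + 6x − (78 + 5x) = 12.
Collecting terms: x = 12.
Then 2E = 78 + 5·12 = 138, so E = 69, V = 2E/3 = 46, F = 13 + 12 = 25.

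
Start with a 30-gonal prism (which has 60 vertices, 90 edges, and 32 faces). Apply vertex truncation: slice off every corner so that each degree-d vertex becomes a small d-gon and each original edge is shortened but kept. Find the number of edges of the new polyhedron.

Truncation replaces each original edge-end by a new vertex, so V′ = 2E = 180.
Each original edge survives, and each old vertex of degree d contributes d new edges; summing degrees gives Σd = 2E, so E′ = E + 2E = 3E = 270.
Each original face survives and each original vertex becomes one new face: F′ = F + V = 92.

270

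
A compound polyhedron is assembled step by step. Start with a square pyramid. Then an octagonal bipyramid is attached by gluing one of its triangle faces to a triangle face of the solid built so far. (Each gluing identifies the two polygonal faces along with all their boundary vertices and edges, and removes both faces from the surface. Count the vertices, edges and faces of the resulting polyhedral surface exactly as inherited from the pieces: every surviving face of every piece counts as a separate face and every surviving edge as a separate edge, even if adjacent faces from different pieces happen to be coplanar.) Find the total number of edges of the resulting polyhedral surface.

29

A square pyramid: V=5, E=8, F=5.
Attach an octagonal bipyramid (V=10, E=24, F=16) along a 3-gon: merge 3 vertices and 3 edges, delete both glued faces → V=12, E=29, F=19.
Check: V − E + F = 12 − 29 + 19 = 2.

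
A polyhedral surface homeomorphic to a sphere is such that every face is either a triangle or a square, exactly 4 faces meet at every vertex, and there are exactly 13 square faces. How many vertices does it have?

19

Let x be the number of triangles; then F = 13 + x.
Edge–face incidences: 2E = 4·13 + 3·x = 52 + 3x.
Every vertex has degree 4, so 4V = 2E.
Euler: V − E + F = 2 ⇒ (2E)/4 − E + (13 + x) = 2.
Multiply by 8: 2·(2E) − 4·(2E) + 8·(13 + x) = 16, i.e. 104 + 8x − 2·(52 + 3x) = 16.
Collecting terms: 2x = 16, so x = 8.
Then 2E = 52 + 3·8 = 76, so E = 38, V = 2E/4 = 19, F = 13 + 8 = 21.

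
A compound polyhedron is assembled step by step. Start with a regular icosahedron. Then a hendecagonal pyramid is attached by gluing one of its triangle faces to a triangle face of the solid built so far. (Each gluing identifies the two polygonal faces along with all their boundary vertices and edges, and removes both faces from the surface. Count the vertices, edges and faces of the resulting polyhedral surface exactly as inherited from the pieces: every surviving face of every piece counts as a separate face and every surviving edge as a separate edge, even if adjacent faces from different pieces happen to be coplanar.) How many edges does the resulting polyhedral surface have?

49

A regular icosahedron: V=12, E=30, F=20.
Attach a hendecagonal pyramid (V=12, E=22, F=12) along a 3-gon: merge 3 vertices and 3 edges, delete both glued faces → V=21, E=49, F=30.
Check: V − E + F = 21 − 49 + 30 = 2.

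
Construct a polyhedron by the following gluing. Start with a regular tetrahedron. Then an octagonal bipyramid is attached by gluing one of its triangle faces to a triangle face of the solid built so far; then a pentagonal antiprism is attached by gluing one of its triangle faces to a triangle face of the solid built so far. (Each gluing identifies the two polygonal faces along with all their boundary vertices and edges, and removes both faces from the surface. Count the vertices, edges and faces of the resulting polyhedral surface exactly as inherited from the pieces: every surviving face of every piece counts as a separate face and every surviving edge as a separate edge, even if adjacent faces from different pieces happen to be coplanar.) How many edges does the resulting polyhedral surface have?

A regular tetrahedron: V=4, E=6, F=4.
Attach an octagonal bipyramid (V=10, E=24, F=16) along a 3-gon: merge 3 vertices and 3 edges, delete both glued faces → V=11, E=27, F=18.
Attach a pentagonal antiprism (V=10, E=20, F=12) along a 3-gon: merge 3 vertices and 3 edges, delete both glued faces → V=18, E=44, F=28.
Check: V − E + F = 18 − 44 + 28 = 2.

44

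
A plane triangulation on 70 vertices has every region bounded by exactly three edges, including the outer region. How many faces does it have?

In a plane triangulation 3F = 2E and V − E + F = 2, so F = 2V − 4 = 2·70 − 4 = 136.

136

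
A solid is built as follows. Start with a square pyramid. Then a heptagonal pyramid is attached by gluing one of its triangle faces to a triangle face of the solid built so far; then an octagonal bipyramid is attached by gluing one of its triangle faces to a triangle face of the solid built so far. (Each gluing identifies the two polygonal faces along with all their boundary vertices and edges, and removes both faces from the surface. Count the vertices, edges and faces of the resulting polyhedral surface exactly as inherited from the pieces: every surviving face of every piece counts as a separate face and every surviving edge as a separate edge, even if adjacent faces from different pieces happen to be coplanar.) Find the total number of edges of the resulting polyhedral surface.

40

A square pyramid: V=5, E=8, F=5.
Attach a heptagonal pyramid (V=8, E=14, F=8) along a 3-gon: merge 3 vertices and 3 edges, delete both glued faces → V=10, E=19, F=11.
Attach an octagonal bipyramid (V=10, E=24, F=16) along a 3-gon: merge 3 vertices and 3 edges, delete both glued faces → V=17, E=40, F=25.
Check: V − E + F = 17 − 40 + 25 = 2.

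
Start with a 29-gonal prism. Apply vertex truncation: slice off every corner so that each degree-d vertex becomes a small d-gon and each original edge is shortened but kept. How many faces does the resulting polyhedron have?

The base solid has V = 58, E = 87, F = 31.
Truncation replaces each original edge-end by a new vertex, so V′ = 2E = 174.
Each original edge survives, and each old vertex of degree d contributes d new edges; summing degrees gives Σd = 2E, so E′ = E + 2E = 3E = 261.
Each original face survives and each original vertex becomes one new face: F′ = F + V = 89.

89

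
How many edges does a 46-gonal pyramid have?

92

A pyramid on an n-gon base has one n-gon and n triangles: V = 46 + 1 = 47, E = 2·46 = 92, F = 46 + 1 = 47.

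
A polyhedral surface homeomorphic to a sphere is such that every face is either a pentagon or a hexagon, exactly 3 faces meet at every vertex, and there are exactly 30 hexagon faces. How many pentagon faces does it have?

12

Let x be the number of pentagons; then F = 30 + x.
Edge–face incidences: 2E = 6·30 + 5·x = 180 + 5x.
Every vertex has degree 3, so 3V = 2E.
Euler: V − E + F = 2 ⇒ (2E)/3 − E + (30 + x) = 2.
Multiply by 6: 2·(2E) − 3·(2E) + 6·(30 + x) = 12, i.e. 180 + 6x − (180 + 5x) = 12.
Collecting terms: x = 12.
Then 2E = 180 + 5·12 = 240, so E = 120, V = 2E/3 = 80, F = 30 + 12 = 42.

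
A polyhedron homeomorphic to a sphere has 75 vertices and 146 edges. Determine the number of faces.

73

Here V − E + F = 2.
F = 2 − V + E = 2 − 75 + 146 = 73.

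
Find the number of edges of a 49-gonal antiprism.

196

An antiprism on an n-gon has two n-gon caps and 2n triangles: V = 2·49 = 98, E = 4·49 = 196, F = 2·49 + 2 = 100.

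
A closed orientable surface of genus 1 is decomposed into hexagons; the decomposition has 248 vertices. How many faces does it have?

χ = 2 − 2·1 = 0, and every face is a hexagon so 6F = 2E.
V − E + F = 0 with E = 6F/2 gives 248 − (6/2 − 1)·F = 0, so F = 124 and E = 372.

124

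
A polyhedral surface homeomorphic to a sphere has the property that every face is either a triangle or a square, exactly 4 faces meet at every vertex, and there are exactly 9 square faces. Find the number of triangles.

Let x be the number of triangles; then F = 9 + x.
Edge–face incidences: 2E = 4·9 + 3·x = 36 + 3x.
Every vertex has degree 4, so 4V = 2E.
Euler: V − E + F = 2 ⇒ (2E)/4 − E + (9 + x) = 2.
Multiply by 8: 2·(2E) − 4·(2E) + 8·(9 + x) = 16, i.e. 72 + 8x − 2·(36 + 3x) = 16.
Collecting terms: 2x = 16, so x = 8.
Then 2E = 36 + 3·8 = 60, so E = 30, V = 2E/4 = 15, F = 9 + 8 = 17.

8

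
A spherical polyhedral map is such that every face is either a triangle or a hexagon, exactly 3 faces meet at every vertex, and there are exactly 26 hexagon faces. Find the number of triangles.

Let x be the number of triangles; then F = 26 + x.
Edge–face incidences: 2E = 6·26 + 3·x = 156 + 3x.
Every vertex has degree 3, so 3V = 2E.
Euler: V − E + F = 2 ⇒ (2E)/3 − E + (26 + x) = 2.
Multiply by 6: 2·(2E) − 3·(2E) + 6·(26 + x) = 12, i.e. 156 + 6x − (156 + 3x) = 12.
Collecting terms: 3x = 12, so x = 4.
Then 2E = 156 + 3·4 = 168, so E = 84, V = 2E/3 = 56, F = 26 + 4 = 30.

4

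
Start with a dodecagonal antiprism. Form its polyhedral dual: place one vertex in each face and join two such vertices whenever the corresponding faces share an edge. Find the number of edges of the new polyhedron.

48

The base solid has V = 24, E = 48, F = 26.
The dual swaps V and F and preserves E: V′ = F = 26, E′ = E = 48, F′ = V = 24.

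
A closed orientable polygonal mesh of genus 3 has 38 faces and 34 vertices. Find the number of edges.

76

For a closed orientable surface of genus 3, χ = 2 − 2·3 = -4.
E = V + F − (-4) = 34 + 38 − (-4) = 76.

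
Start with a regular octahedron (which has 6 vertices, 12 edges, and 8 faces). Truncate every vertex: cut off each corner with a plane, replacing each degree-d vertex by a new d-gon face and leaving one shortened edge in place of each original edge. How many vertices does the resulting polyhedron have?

Truncation replaces each original edge-end by a new vertex, so V′ = 2E = 24.
Each original edge survives, and each old vertex of degree d contributes d new edges; summing degrees gives Σd = 2E, so E′ = E + 2E = 3E = 36.
Each original face survives and each original vertex becomes one new face: F′ = F + V = 14.

24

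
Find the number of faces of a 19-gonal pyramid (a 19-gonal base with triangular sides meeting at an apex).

A pyramid on an n-gon base has one n-gon and n triangles: V = 19 + 1 = 20, E = 2·19 = 38, F = 19 + 1 = 20.
Check: V − E + F = 20 − 38 + 20 = 2.

20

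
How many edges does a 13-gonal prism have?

39

A prism on an n-gon has two n-gon bases and n rectangular sides: V = 2·13 = 26, E = 3·13 = 39, F = 13 + 2 = 15.
Check: V − E + F = 26 − 39 + 15 = 2.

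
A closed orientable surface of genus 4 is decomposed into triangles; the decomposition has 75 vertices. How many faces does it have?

χ = 2 − 2·4 = -6, and every face is a triangle so 3F = 2E.
V − E + F = -6 with E = 3F/2 gives 75 − (3/2 − 1)·F = -6, so F = 162 and E = 243.

162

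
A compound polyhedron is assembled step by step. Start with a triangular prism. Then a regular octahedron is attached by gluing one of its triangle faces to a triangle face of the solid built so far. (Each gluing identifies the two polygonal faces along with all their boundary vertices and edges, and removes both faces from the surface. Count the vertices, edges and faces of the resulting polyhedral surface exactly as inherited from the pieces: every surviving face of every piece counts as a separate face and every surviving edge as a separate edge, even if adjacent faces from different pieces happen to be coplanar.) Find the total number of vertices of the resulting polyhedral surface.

9

A triangular prism: V=6, E=9, F=5.
Attach a regular octahedron (V=6, E=12, F=8) along a 3-gon: merge 3 vertices and 3 edges, delete both glued faces → V=9, E=18, F=11.
Check: V − E + F = 9 − 18 + 11 = 2.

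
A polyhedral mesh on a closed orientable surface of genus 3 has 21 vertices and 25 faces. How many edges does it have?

For a closed orientable surface of genus 3, χ = 2 − 2·3 = -4.
E = V + F − (-4) = 21 + 25 − (-4) = 50.

50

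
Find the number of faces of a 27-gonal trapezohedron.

54

The n-trapezohedron (dual of the n-antiprism) has V = 2·27 + 2 = 56, E = 4·27 = 108, F = 2·27 = 54.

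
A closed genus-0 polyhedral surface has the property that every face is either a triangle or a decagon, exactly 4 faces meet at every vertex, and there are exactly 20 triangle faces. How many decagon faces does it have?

Let x be the number of decagons; then F = 20 + x.
Edge–face incidences: 2E = 3·20 + 10·x = 60 + 10x.
Every vertex has degree 4, so 4V = 2E.
Euler: V − E + F = 2 ⇒ (2E)/4 − E + (20 + x) = 2.
Multiply by 8: 2·(2E) − 4·(2E) + 8·(20 + x) = 16, i.e. 160 + 8x − 2·(60 + 10x) = 16.
Collecting terms: −12x + 40 = 16, so −12x = −24, so x = 2.
Then 2E = 60 + 10·2 = 80, so E = 40, V = 2E/4 = 20, F = 20 + 2 = 22.

2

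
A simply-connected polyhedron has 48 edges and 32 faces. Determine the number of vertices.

Here V − E + F = 2.
V = 2 + E − F = 2 + 48 − 32 = 18.

18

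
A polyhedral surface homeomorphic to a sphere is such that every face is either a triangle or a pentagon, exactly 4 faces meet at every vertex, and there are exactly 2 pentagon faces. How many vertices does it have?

Let x be the number of triangles; then F = 2 + x.
Edge–face incidences: 2E = 5·2 + 3·x = 10 + 3x.
Every vertex has degree 4, so 4V = 2E.
Euler: V − E + F = 2 ⇒ (2E)/4 − E + (2 + x) = 2.
Multiply by 8: 2·(2E) − 4·(2E) + 8·(2 + x) = 16, i.e. 16 + 8x − 2·(10 + 3x) = 16.
Collecting terms: 2x − 4 = 16, so 2x = 20, so x = 10.
Then 2E = 10 + 3·10 = 40, so E = 20, V = 2E/4 = 10, F = 2 + 10 = 12.

10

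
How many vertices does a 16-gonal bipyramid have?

A bipyramid over an n-gon has 2n triangular faces and n + 2 vertices: V = 16 + 2 = 18, E = 3·16 = 48, F = 2·16 = 32.

18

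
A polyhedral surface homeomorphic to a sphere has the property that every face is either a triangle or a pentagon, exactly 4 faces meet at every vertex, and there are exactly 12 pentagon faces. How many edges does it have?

Let x be the number of triangles; then F = 12 + x.
Edge–face incidences: 2E = 5·12 + 3·x = 60 + 3x.
Every vertex has degree 4, so 4V = 2E.
Euler: V − E + F = 2 ⇒ (2E)/4 − E + (12 + x) = 2.
Multiply by 8: 2·(2E) − 4·(2E) + 8·(12 + x) = 16, i.e. 96 + 8x − 2·(60 + 3x) = 16.
Collecting terms: 2x − 24 = 16, so 2x = 40, so x = 20.
Then 2E = 60 + 3·20 = 120, so E = 60, V = 2E/4 = 30, F = 12 + 20 = 32.

60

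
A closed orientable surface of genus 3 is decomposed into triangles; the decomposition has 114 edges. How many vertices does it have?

34

χ = 2 − 2·3 = -4, and every face is a triangle so 3F = 2E.
F = 2E/3 = 76. Then V = -4 + E − F = -4 + 114 − 76 = 34.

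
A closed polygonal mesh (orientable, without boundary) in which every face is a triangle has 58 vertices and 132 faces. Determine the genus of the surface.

5

Every face is a triangle, so 2E = 3·132 = 396, giving E = 198.
χ = V − E + F = 58 − 198 + 132 = -8.
For a closed orientable surface χ = 2 − 2g, so g = (2 − (-8))/2 = 5.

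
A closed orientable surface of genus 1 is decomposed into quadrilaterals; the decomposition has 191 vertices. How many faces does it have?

χ = 2 − 2·1 = 0, and every face is a square so 4F = 2E.
V − E + F = 0 with E = 4F/2 gives 191 − (4/2 − 1)·F = 0, so F = 191 and E = 382.

191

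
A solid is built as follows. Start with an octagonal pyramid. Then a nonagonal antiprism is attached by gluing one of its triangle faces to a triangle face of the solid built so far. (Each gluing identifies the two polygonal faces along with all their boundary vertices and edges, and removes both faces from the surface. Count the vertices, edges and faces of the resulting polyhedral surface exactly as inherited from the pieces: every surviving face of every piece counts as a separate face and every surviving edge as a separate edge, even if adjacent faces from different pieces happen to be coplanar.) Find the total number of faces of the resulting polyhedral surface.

An octagonal pyramid: V=9, E=16, F=9.
Attach a nonagonal antiprism (V=18, E=36, F=20) along a 3-gon: merge 3 vertices and 3 edges, delete both glued faces → V=24, E=49, F=27.
Check: V − E + F = 24 − 49 + 27 = 2.

27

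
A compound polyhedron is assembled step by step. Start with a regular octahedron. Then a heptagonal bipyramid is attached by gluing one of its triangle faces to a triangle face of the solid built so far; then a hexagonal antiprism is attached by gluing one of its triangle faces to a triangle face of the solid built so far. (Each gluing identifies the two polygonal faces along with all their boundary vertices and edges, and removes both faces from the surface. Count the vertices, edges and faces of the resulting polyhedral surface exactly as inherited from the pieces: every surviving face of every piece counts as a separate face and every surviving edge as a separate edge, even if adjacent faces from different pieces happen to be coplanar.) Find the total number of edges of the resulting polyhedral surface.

51

A regular octahedron: V=6, E=12, F=8.
Attach a heptagonal bipyramid (V=9, E=21, F=14) along a 3-gon: merge 3 vertices and 3 edges, delete both glued faces → V=12, E=30, F=20.
Attach a hexagonal antiprism (V=12, E=24, F=14) along a 3-gon: merge 3 vertices and 3 edges, delete both glued faces → V=21, E=51, F=32.
Check: V − E + F = 21 − 51 + 32 = 2.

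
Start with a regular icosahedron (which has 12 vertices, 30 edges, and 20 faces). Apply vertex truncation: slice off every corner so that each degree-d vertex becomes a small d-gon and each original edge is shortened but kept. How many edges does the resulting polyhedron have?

90

Truncation replaces each original edge-end by a new vertex, so V′ = 2E = 60.
Each original edge survives, and each old vertex of degree d contributes d new edges; summing degrees gives Σd = 2E, so E′ = E + 2E = 3E = 90.
Each original face survives and each original vertex becomes one new face: F′ = F + V = 32.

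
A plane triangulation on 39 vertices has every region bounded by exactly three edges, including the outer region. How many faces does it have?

In a plane triangulation 3F = 2E and V − E + F = 2, so F = 2V − 4 = 2·39 − 4 = 74.

74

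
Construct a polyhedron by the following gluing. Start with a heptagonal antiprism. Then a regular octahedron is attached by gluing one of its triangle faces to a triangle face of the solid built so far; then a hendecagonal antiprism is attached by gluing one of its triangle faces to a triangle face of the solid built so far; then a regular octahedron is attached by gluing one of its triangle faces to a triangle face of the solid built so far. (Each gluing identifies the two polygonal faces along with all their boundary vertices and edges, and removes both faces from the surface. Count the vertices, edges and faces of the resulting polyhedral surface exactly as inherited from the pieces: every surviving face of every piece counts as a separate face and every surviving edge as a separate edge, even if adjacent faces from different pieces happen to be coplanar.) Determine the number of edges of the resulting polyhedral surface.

87

A heptagonal antiprism: V=14, E=28, F=16.
Attach a regular octahedron (V=6, E=12, F=8) along a 3-gon: merge 3 vertices and 3 edges, delete both glued faces → V=17, E=37, F=22.
Attach a hendecagonal antiprism (V=22, E=44, F=24) along a 3-gon: merge 3 vertices and 3 edges, delete both glued faces → V=36, E=78, F=44.
Attach a regular octahedron (V=6, E=12, F=8) along a 3-gon: merge 3 vertices and 3 edges, delete both glued faces → V=39, E=87, F=50.
Check: V − E + F = 39 − 87 + 50 = 2.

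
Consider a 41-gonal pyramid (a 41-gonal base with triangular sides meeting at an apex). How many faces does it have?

A pyramid on an n-gon base has one n-gon and n triangles: V = 41 + 1 = 42, E = 2·41 = 82, F = 41 + 1 = 42.

42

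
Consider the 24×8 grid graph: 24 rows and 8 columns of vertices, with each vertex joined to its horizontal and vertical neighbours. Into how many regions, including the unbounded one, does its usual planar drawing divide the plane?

The grid has V = 24·8 = 192 vertices and E = 24·7 + 8·23 = 352 edges.
F = 2 − V + E = 2 − 192 + 352 = 162.

162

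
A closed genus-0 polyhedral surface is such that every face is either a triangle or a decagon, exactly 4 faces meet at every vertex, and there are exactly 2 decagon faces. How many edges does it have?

40

Let x be the number of triangles; then F = 2 + x.
Edge–face incidences: 2E = 10·2 + 3·x = 20 + 3x.
Every vertex has degree 4, so 4V = 2E.
Euler: V − E + F = 2 ⇒ (2E)/4 − E + (2 + x) = 2.
Multiply by 8: 2·(2E) − 4·(2E) + 8·(2 + x) = 16, i.e. 16 + 8x − 2·(20 + 3x) = 16.
Collecting terms: 2x − 24 = 16, so 2x = 40, so x = 20.
Then 2E = 20 + 3·20 = 80, so E = 40, V = 2E/4 = 20, F = 2 + 20 = 22.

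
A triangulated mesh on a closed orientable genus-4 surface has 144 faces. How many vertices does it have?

χ = 2 − 2·4 = -6, and every face is a triangle so 3F = 2E.
E = 3·144/2 = 216. Then V = -6 + E − F = -6 + 216 − 144 = 66.

66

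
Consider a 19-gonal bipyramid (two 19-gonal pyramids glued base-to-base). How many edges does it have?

57

A bipyramid over an n-gon has 2n triangular faces and n + 2 vertices: V = 19 + 2 = 21, E = 3·19 = 57, F = 2·19 = 38.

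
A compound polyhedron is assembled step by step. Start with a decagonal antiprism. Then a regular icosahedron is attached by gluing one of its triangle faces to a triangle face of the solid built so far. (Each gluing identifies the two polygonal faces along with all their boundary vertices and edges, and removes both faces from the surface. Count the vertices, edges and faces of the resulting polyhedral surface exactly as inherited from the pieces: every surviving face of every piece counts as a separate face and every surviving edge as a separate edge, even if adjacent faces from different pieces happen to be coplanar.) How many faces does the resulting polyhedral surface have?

A decagonal antiprism: V=20, E=40, F=22.
Attach a regular icosahedron (V=12, E=30, F=20) along a 3-gon: merge 3 vertices and 3 edges, delete both glued faces → V=29, E=67, F=40.
Check: V − E + F = 29 − 67 + 40 = 2.

40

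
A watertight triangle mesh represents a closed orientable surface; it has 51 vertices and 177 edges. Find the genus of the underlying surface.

Every face is a triangle and each edge borders two faces, so 3F = 2·177, giving F = 118.
χ = V − E + F = 51 − 177 + 118 = -8.
For a closed orientable surface χ = 2 − 2g, so g = (2 − (-8))/2 = 5.

5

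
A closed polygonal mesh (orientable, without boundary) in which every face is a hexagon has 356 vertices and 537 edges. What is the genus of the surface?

2

Every face is a hexagon and each edge borders two faces, so 6F = 2·537, giving F = 179.
χ = V − E + F = 356 − 537 + 179 = -2.
For a closed orientable surface χ = 2 − 2g, so g = (2 − (-2))/2 = 2.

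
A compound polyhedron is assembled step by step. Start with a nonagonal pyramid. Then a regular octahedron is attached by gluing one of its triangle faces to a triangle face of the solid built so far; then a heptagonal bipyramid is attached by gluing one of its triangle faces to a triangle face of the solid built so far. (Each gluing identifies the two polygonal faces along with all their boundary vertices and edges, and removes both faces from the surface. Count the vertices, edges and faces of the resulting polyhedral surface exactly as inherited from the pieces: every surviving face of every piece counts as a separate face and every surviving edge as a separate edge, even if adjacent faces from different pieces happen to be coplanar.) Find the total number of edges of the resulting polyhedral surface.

A nonagonal pyramid: V=10, E=18, F=10.
Attach a regular octahedron (V=6, E=12, F=8) along a 3-gon: merge 3 vertices and 3 edges, delete both glued faces → V=13, E=27, F=16.
Attach a heptagonal bipyramid (V=9, E=21, F=14) along a 3-gon: merge 3 vertices and 3 edges, delete both glued faces → V=19, E=45, F=28.
Check: V − E + F = 19 − 45 + 28 = 2.

45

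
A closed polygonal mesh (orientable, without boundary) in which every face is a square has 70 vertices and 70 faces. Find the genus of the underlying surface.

1

Every face is a square, so 2E = 4·70 = 280, giving E = 140.
χ = V − E + F = 70 − 140 + 70 = 0.
For a closed orientable surface χ = 2 − 2g, so g = (2 − (0))/2 = 1.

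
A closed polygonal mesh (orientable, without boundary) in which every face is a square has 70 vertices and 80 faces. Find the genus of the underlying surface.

6

Every face is a square, so 2E = 4·80 = 320, giving E = 160.
χ = V − E + F = 70 − 160 + 80 = -10.
For a closed orientable surface χ = 2 − 2g, so g = (2 − (-10))/2 = 6.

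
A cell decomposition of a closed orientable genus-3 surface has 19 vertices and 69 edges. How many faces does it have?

For a closed orientable surface of genus 3, χ = 2 − 2·3 = -4.
F = -4 − V + E = -4 − 19 + 69 = 46.

46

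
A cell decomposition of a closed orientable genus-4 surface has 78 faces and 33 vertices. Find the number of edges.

117

For a closed orientable surface of genus 4, χ = 2 − 2·4 = -6.
E = V + F − (-6) = 33 + 78 − (-6) = 117.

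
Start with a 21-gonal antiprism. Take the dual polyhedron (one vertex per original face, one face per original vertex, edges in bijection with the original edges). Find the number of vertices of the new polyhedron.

The base solid has V = 42, E = 84, F = 44.
The dual swaps V and F and preserves E: V′ = F = 44, E′ = E = 84, F′ = V = 42.

44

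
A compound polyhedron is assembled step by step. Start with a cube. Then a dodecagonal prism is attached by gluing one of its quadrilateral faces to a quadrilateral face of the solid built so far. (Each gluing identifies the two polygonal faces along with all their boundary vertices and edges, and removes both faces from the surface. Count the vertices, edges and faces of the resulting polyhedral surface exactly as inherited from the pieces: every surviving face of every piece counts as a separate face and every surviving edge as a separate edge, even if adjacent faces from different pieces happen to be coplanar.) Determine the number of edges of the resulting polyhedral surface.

A cube: V=8, E=12, F=6.
Attach a dodecagonal prism (V=24, E=36, F=14) along a 4-gon: merge 4 vertices and 4 edges, delete both glued faces → V=28, E=44, F=18.
Check: V − E + F = 28 − 44 + 18 = 2.

44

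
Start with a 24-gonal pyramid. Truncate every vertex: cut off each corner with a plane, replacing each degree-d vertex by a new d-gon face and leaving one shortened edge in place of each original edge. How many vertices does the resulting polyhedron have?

The base solid has V = 25, E = 48, F = 25.
Truncation replaces each original edge-end by a new vertex, so V′ = 2E = 96.
Each original edge survives, and each old vertex of degree d contributes d new edges; summing degrees gives Σd = 2E, so E′ = E + 2E = 3E = 144.
Each original face survives and each original vertex becomes one new face: F′ = F + V = 50.

96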